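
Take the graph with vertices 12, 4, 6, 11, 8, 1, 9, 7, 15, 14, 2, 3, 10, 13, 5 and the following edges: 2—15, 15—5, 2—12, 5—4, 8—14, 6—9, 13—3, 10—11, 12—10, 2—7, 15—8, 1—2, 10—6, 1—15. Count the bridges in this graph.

11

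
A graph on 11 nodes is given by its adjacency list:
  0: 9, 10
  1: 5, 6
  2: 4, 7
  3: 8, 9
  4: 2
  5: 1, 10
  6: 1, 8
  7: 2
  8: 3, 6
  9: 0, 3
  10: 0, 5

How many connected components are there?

2

Starting from 2 we can reach 2, 4, 7. That is one component of size 3.
Starting from 0 we can reach 0, 1, 3, 5, 6, 8, 9, 10. That is one component of size 8.
Total: 2 components.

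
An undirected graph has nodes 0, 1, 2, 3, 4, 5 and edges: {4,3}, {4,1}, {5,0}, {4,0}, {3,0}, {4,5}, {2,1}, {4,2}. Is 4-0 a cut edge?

No

After removing 4-0, the path 4-3-0 still connects them, so the edge is not a bridge.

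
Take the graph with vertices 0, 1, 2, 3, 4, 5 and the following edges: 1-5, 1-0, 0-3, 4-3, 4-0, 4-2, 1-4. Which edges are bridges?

The edges on the cycle 1-4-3-0-1 are not bridges since each lies on that cycle.
But removing 5-1 disconnects 5 from 1; removing 4-2 disconnects 4 from 2 — these are bridges.

1-5, 2-4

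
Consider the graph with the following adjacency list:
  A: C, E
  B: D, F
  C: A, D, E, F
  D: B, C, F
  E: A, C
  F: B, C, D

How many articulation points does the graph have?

1

Removing C increases the component count from 1 to 2, so C is a cut vertex.
By contrast removing F leaves 1 component; it is not a cut vertex. No other vertex is a cut vertex either.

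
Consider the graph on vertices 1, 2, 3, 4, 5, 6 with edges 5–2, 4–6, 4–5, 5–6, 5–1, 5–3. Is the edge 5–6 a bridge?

After removing 5–6, the path 5-4-6 still connects them, so the edge is not a bridge.

No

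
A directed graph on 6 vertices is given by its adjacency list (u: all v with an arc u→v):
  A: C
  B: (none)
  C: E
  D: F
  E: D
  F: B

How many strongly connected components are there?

6

{F} is an SCC by itself.
{C} is an SCC by itself.
{A} is an SCC by itself.
{E} is an SCC by itself.
{B} is an SCC by itself.
(and 1 more singleton SCC)
That gives 6 strongly connected components.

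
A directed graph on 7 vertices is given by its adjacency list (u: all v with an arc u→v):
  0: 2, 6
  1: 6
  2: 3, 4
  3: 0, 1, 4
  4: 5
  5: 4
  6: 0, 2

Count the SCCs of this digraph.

{0, 1, 2, 3, 6} are all mutually reachable — one SCC of size 5.
{4, 5} are all mutually reachable — one SCC of size 2.
That gives 2 strongly connected components.

2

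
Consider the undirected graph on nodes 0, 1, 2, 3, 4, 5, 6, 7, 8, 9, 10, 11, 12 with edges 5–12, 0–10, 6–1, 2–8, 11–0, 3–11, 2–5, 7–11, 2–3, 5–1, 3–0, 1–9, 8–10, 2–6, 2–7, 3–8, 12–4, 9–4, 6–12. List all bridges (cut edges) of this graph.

The edges on the cycle 6-1-9-4-12-6 are not bridges since each lies on that cycle.
Every edge lies on some cycle, so there are no bridges.

none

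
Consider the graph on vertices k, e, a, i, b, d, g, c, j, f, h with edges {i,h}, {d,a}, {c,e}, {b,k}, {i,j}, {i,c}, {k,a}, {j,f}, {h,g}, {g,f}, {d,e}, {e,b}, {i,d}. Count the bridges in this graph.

0

The edges on the cycle i-c-e-b-k-a-d-i are not bridges since each lies on that cycle.
Every edge lies on some cycle, so there are no bridges.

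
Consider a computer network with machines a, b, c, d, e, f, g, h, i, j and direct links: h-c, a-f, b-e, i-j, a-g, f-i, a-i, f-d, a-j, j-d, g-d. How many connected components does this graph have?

Starting from c we can reach c, h. That is one component of size 2.
Starting from b we can reach b, e. That is one component of size 2.
Starting from a we can reach a, d, f, g, i, j. That is one component of size 6.
Total: 3 components.

3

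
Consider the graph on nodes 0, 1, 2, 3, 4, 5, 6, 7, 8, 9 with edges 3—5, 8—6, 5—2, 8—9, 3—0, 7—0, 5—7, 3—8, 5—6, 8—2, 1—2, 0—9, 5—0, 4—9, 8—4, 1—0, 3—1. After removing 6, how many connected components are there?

1

With 6 gone, the remaining components are: {0, 1, 2, 3, 4, 5, 7, 8, 9}.
That is 1 component.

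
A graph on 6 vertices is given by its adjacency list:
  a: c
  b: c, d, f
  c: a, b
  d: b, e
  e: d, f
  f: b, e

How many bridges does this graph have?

The edges on the cycle f-e-d-b-f are not bridges since each lies on that cycle.
But removing b-c disconnects b from c; removing c-a disconnects c from a — these are bridges.
That makes 2 bridges.

2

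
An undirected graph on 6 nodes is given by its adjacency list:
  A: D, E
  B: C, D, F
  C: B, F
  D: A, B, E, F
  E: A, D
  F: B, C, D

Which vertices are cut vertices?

Removing D increases the component count from 1 to 2, so D is a cut vertex.
By contrast removing B leaves 1 component; it is not a cut vertex. No other vertex is a cut vertex either.

D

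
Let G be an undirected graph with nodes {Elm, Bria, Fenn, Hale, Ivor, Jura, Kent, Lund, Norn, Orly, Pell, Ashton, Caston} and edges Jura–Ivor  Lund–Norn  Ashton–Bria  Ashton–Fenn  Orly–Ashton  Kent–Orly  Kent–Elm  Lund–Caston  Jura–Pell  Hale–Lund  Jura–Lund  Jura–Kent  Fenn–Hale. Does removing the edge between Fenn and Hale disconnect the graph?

After removing Fenn–Hale, the path Fenn-Ashton-Orly-Kent-Jura-Lund-Hale still connects them, so the edge is not a bridge.

No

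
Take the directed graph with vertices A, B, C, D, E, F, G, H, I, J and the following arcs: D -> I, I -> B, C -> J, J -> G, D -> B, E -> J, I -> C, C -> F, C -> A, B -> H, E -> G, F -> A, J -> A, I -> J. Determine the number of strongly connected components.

10

{E} is an SCC by itself.
{F} is an SCC by itself.
{B} is an SCC by itself.
{I} is an SCC by itself.
{G} is an SCC by itself.
(and 5 more singleton SCCs)
That gives 10 strongly connected components.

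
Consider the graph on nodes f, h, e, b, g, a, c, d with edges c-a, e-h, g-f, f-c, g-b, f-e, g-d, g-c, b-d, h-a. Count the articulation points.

Removing g increases the component count from 1 to 2, so g is a cut vertex.
By contrast removing b leaves 1 component; it is not a cut vertex. No other vertex is a cut vertex either.

1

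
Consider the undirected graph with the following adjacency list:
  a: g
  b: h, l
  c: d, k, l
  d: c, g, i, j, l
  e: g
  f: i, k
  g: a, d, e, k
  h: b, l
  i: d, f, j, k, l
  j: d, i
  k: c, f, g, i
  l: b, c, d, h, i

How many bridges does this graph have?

2

The edges on the cycle i-k-f-i are not bridges since each lies on that cycle.
But removing g-a disconnects g from a; removing g-e disconnects g from e — these are bridges.
That makes 2 bridges.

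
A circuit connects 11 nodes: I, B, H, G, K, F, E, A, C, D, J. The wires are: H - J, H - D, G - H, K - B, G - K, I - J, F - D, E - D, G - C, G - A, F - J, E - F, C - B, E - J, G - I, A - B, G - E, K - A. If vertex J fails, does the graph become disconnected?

Deleting J leaves 1 component (was 1) (its neighbors E, F, H, I remain connected to each other), so J is not a cut vertex.

No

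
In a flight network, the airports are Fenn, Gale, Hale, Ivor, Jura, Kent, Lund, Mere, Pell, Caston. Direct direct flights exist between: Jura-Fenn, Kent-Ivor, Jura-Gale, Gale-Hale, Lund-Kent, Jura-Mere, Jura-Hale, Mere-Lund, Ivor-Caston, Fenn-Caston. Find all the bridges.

none

The edges on the cycle Jura-Gale-Hale-Jura are not bridges since each lies on that cycle.
Every edge lies on some cycle, so there are no bridges.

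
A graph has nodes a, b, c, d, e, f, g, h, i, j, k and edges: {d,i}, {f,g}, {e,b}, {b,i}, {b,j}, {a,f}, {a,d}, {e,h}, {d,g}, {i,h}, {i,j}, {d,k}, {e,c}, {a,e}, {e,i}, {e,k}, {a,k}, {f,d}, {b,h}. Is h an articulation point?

Deleting h leaves 1 component (was 1) (its neighbors b, e, i remain connected to each other), so h is not a cut vertex.

No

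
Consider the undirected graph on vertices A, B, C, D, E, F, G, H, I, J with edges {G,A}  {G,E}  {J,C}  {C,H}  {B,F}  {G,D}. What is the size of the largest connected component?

I is isolated — a component by itself.
Starting from B we can reach B, F. That is one component of size 2.
Starting from C we can reach C, H, J. That is one component of size 3.
Starting from A we can reach A, D, E, G. That is one component of size 4.
The largest has 4 vertices.

4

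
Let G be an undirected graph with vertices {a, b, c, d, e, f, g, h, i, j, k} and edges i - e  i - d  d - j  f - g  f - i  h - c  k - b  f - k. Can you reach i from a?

No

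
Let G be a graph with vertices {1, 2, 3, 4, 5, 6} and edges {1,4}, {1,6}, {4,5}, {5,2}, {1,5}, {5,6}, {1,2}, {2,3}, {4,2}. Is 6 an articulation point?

Deleting 6 leaves 1 component (was 1) (its neighbors 1, 5 remain connected to each other), so 6 is not a cut vertex.

No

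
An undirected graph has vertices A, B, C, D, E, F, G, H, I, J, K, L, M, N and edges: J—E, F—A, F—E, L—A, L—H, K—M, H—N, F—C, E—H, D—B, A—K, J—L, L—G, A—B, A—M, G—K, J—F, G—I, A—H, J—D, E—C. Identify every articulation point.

G, H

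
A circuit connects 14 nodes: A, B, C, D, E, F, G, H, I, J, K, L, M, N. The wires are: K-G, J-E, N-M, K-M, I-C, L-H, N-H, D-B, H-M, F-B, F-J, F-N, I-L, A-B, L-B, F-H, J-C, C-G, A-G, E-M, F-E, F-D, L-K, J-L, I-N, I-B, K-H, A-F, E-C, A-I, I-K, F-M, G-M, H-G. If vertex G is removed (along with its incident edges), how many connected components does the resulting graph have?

With G gone, the remaining components are: {A, B, C, D, E, F, H, I, J, K, L, M, N}.
That is 1 component.

1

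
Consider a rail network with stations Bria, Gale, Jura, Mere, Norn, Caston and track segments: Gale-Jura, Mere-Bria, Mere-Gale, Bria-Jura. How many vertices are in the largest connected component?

4

Caston is isolated — a component by itself.
Norn is isolated — a component by itself.
Starting from Bria we can reach Bria, Gale, Jura, Mere. That is one component of size 4.
The largest has 4 vertices.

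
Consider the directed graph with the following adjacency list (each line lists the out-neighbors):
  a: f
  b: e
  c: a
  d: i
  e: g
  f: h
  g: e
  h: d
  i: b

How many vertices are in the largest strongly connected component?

{e, g} are all mutually reachable — one SCC of size 2.
{i} is an SCC by itself.
{h} is an SCC by itself.
{d} is an SCC by itself.
{f} is an SCC by itself.
(and 3 more singleton SCCs)
The largest has 2 vertices.

2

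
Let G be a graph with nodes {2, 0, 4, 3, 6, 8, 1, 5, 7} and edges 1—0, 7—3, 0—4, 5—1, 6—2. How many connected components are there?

4

8 is isolated — a component by itself.
Starting from 2 we can reach 2, 6. That is one component of size 2.
Starting from 3 we can reach 3, 7. That is one component of size 2.
Starting from 0 we can reach 0, 1, 4, 5. That is one component of size 4.
Total: 4 components.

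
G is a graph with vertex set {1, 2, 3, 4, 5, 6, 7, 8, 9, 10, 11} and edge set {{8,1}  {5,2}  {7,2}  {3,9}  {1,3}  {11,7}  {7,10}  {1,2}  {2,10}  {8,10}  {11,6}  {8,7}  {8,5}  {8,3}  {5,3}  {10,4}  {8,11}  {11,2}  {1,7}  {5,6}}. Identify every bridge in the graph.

The edges on the cycle 8-1-2-5-8 are not bridges since each lies on that cycle.
But removing 10 - 4 disconnects 10 from 4; removing 3 - 9 disconnects 3 from 9 — these are bridges.

10-4, 3-9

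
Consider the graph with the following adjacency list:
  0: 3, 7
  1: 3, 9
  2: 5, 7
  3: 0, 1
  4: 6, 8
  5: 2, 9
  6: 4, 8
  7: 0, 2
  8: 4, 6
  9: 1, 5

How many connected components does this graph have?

Starting from 4 we can reach 4, 6, 8. That is one component of size 3.
Starting from 0 we can reach 0, 1, 2, 3, 5, 7, 9. That is one component of size 7.
Total: 2 components.

2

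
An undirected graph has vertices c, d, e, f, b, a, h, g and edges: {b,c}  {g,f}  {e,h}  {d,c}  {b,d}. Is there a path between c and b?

Yes

From c we can reach b, c, d, which includes b.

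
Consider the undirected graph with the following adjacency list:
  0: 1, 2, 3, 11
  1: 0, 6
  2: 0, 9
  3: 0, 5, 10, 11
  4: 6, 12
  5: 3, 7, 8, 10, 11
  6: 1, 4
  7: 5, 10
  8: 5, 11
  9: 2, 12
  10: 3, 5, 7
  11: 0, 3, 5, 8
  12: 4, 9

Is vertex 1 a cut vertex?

Deleting 1 leaves 1 component (was 1) (its neighbors 0, 6 remain connected to each other), so 1 is not a cut vertex.

No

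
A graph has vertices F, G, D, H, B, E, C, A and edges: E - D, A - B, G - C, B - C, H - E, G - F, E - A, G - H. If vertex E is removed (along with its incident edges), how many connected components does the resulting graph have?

2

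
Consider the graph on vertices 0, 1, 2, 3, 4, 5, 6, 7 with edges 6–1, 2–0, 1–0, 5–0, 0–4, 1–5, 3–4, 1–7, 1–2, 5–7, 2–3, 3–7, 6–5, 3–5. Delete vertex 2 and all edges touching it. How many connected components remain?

1

With 2 gone, the remaining components are: {0, 1, 3, 4, 5, 6, 7}.
That is 1 component.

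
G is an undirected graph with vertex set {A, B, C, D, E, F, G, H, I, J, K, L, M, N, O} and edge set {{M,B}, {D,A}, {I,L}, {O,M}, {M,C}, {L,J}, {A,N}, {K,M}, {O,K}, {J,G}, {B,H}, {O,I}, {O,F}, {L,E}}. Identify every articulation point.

Removing A increases the component count from 2 to 3, so A is a cut vertex.
Removing B increases the component count from 2 to 3, so B is a cut vertex.
Removing I increases the component count from 2 to 3, so I is a cut vertex.
Likewise J, L, M, O are cut vertices.
By contrast removing D leaves 2 components; it is not a cut vertex. No other vertex is a cut vertex either.

A, B, I, J, L, M, O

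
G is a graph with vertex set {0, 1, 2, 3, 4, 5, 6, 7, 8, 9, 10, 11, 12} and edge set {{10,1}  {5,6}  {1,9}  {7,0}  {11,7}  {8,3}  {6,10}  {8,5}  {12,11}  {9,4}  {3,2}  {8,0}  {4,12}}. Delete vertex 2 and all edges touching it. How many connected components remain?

With 2 gone, the remaining components are: {0, 1, 3, 4, 5, 6, 7, 8, 9, 10, 11, 12}.
That is 1 component.

1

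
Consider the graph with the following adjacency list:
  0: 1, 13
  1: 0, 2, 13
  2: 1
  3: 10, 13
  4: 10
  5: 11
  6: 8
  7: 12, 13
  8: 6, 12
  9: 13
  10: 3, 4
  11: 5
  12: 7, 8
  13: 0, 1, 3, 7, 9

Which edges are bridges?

The edges on the cycle 0-13-1-0 are not bridges since each lies on that cycle.
But removing 7-12 disconnects 7 from 12; removing 12-8 disconnects 12 from 8; removing 13-3 disconnects 13 from 3; removing 6-8 disconnects 6 from 8 — these are bridges.
In total 10 edges are bridges.

1-2, 10-3, 10-4, 11-5, 12-7, 12-8, 13-3, 13-7, 13-9, 6-8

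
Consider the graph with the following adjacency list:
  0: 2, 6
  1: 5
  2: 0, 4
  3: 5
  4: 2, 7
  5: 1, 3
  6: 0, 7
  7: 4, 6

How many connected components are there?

2

Starting from 1 we can reach 1, 3, 5. That is one component of size 3.
Starting from 0 we can reach 0, 2, 4, 6, 7. That is one component of size 5.
Total: 2 components.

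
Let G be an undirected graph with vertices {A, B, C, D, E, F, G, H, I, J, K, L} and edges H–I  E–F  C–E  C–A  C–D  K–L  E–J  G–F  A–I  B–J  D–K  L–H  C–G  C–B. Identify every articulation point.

Removing C increases the component count from 1 to 2, so C is a cut vertex.
By contrast removing L leaves 1 component; it is not a cut vertex. No other vertex is a cut vertex either.

C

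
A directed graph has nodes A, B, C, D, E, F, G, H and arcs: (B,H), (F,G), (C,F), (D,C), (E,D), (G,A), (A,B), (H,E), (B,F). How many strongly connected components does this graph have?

{A, B, C, D, E, F, G, H} are all mutually reachable — one SCC of size 8.
That gives 1 strongly connected component.

1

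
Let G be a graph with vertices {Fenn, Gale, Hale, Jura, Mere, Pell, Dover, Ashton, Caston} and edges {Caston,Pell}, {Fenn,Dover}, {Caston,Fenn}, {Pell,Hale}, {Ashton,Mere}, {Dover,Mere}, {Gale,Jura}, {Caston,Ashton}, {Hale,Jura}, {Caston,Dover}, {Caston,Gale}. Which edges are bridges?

The edges on the cycle Caston-Ashton-Mere-Dover-Caston are not bridges since each lies on that cycle.
Every edge lies on some cycle, so there are no bridges.

none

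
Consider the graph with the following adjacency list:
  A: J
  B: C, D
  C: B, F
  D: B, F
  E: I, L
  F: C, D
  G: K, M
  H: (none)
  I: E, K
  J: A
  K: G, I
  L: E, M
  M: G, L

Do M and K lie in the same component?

Yes

From M we can reach E, G, I, K, L, M, which includes K.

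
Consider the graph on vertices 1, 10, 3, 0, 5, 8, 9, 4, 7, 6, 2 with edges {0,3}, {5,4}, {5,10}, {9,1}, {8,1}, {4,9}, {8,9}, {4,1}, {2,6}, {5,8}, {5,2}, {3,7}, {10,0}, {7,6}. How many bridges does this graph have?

The edges on the cycle 5-10-0-3-7-6-2-5 are not bridges since each lies on that cycle.
Every edge lies on some cycle, so there are no bridges.

0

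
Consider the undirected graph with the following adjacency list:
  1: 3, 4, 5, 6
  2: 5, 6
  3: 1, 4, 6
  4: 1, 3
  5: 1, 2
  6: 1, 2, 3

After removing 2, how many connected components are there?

With 2 gone, the remaining components are: {1, 3, 4, 5, 6}.
That is 1 component.

1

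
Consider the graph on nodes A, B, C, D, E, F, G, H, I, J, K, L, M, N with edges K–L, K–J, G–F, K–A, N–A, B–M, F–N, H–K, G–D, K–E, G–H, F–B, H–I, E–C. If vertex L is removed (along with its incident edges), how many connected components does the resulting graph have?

With L gone, the remaining components are: {A, B, C, D, E, F, G, H, I, J, K, M, N}.
That is 1 component.

1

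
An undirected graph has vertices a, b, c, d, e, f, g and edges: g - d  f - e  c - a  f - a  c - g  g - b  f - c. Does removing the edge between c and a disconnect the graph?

After removing c - a, the path c-f-a still connects them, so the edge is not a bridge.

No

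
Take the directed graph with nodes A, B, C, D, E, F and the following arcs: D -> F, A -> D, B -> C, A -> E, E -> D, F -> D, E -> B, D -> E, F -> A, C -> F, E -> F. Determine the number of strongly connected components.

{A, B, C, D, E, F} are all mutually reachable — one SCC of size 6.
That gives 1 strongly connected component.

1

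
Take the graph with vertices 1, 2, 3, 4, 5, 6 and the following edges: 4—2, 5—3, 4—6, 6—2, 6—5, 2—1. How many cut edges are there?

3

The edges on the cycle 4-6-2-4 are not bridges since each lies on that cycle.
But removing 5—3 disconnects 5 from 3; removing 6—5 disconnects 6 from 5; removing 2—1 disconnects 2 from 1 — these are bridges.
That makes 3 bridges.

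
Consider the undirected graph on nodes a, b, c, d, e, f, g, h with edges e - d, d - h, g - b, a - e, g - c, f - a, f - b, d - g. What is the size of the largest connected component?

Starting from a we can reach a, b, c, d, e, f, g, h. That is one component of size 8.
The largest has 8 vertices.

8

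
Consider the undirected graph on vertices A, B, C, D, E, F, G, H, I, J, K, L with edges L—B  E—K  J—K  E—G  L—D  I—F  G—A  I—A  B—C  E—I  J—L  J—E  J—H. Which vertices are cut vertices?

Removing B increases the component count from 1 to 2, so B is a cut vertex.
Removing E increases the component count from 1 to 2, so E is a cut vertex.
Removing I increases the component count from 1 to 2, so I is a cut vertex.
Likewise J, L are cut vertices.
By contrast removing K leaves 1 component; it is not a cut vertex. No other vertex is a cut vertex either.

B, E, I, J, L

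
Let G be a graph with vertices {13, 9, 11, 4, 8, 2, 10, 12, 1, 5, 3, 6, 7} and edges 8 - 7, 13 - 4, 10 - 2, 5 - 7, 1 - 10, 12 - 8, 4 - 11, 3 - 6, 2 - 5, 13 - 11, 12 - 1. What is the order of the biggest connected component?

9 is isolated — a component by itself.
Starting from 3 we can reach 3, 6. That is one component of size 2.
Starting from 4 we can reach 4, 11, 13. That is one component of size 3.
Starting from 1 we can reach 1, 2, 5, 7, 8, 10, 12. That is one component of size 7.
The largest has 7 vertices.

7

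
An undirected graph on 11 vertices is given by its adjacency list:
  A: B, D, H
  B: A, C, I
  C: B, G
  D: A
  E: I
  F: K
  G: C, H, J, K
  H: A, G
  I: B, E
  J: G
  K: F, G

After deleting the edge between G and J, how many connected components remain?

Before removal there is 1 component.
G-J is a bridge — removing it separates G's side from J's side.
After removal: 2 components.

2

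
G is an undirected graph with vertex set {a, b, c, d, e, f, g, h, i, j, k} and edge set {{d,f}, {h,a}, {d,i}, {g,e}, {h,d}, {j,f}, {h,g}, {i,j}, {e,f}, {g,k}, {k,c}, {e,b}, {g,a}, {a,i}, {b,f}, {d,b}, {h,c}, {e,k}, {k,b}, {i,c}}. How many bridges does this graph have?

The edges on the cycle h-g-e-b-f-j-i-a-h are not bridges since each lies on that cycle.
Every edge lies on some cycle, so there are no bridges.

0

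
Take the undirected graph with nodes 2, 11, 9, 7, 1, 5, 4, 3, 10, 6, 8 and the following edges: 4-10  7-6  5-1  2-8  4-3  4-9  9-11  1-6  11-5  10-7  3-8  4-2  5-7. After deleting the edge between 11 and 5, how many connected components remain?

1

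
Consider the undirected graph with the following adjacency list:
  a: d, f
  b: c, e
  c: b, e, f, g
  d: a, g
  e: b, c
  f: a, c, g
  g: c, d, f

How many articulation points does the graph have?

Removing c increases the component count from 1 to 2, so c is a cut vertex.
By contrast removing f leaves 1 component; it is not a cut vertex. No other vertex is a cut vertex either.

1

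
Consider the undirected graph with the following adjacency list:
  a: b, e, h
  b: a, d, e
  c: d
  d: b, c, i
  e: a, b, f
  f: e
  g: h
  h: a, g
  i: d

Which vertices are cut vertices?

Removing a increases the component count from 1 to 2, so a is a cut vertex.
Removing b increases the component count from 1 to 2, so b is a cut vertex.
Removing d increases the component count from 1 to 3, so d is a cut vertex.
Likewise e, h are cut vertices.
By contrast removing g leaves 1 component; it is not a cut vertex. No other vertex is a cut vertex either.

a, b, d, e, h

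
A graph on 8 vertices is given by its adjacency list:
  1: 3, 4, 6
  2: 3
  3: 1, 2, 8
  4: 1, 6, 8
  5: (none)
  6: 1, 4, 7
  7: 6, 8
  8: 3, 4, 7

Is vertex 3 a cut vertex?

Deleting 3 raises the number of components from 2 to 3, so 3 is a cut vertex.

Yes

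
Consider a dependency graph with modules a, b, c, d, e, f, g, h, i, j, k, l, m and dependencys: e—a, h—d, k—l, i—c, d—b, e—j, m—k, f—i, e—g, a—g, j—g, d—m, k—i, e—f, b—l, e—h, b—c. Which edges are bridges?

none

The edges on the cycle d-m-k-l-b-d are not bridges since each lies on that cycle.
Every edge lies on some cycle, so there are no bridges.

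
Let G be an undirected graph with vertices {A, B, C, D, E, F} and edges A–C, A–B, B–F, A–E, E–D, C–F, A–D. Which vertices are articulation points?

A

Removing A increases the component count from 1 to 2, so A is a cut vertex.
By contrast removing B leaves 1 component; it is not a cut vertex. No other vertex is a cut vertex either.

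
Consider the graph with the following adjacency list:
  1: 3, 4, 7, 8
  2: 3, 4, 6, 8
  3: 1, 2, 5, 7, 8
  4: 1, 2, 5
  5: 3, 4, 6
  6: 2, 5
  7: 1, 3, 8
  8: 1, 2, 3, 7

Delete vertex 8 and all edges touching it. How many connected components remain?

With 8 gone, the remaining components are: {1, 2, 3, 4, 5, 6, 7}.
That is 1 component.

1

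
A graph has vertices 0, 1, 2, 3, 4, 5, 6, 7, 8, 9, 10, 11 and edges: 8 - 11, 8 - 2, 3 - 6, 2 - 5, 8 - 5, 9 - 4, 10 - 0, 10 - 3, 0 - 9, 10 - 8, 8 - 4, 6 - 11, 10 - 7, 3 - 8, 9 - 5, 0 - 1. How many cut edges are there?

2

The edges on the cycle 10-3-6-11-8-10 are not bridges since each lies on that cycle.
But removing 7 - 10 disconnects 7 from 10; removing 1 - 0 disconnects 1 from 0 — these are bridges.
That makes 2 bridges.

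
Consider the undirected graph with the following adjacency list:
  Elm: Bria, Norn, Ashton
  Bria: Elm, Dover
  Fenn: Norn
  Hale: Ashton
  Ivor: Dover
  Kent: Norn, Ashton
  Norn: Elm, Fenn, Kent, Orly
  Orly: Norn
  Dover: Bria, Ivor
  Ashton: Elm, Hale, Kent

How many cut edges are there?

6

The edges on the cycle Elm-Ashton-Kent-Norn-Elm are not bridges since each lies on that cycle.
But removing Norn-Fenn disconnects Norn from Fenn; removing Ashton-Hale disconnects Ashton from Hale; removing Norn-Orly disconnects Norn from Orly; removing Elm-Bria disconnects Elm from Bria — these are bridges.
In total 6 edges are bridges.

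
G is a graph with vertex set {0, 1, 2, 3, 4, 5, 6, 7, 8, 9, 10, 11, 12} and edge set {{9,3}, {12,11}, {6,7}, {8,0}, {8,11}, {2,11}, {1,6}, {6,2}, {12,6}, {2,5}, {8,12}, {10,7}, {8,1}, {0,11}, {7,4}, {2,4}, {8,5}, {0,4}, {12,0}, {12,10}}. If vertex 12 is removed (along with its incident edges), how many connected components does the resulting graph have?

2

With 12 gone, the remaining components are: {3, 9}; {0, 1, 2, 4, 5, 6, 7, 8, 10, 11}.
That is 2 components.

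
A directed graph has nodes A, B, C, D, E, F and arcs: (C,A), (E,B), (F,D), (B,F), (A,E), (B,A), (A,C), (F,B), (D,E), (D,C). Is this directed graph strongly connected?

Yes

From C we can reach every vertex (A, B, C, D, E, F), and every vertex can reach C (A, B, C, D, E, F). So the whole graph is one strongly connected component.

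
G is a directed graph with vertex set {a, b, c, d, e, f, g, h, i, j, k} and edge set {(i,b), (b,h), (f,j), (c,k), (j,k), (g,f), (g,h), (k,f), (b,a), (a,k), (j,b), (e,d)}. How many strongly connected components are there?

7

{a, b, f, j, k} are all mutually reachable — one SCC of size 5.
{c} is an SCC by itself.
{e} is an SCC by itself.
{h} is an SCC by itself.
{g} is an SCC by itself.
(and 2 more singleton SCCs)
That gives 7 strongly connected components.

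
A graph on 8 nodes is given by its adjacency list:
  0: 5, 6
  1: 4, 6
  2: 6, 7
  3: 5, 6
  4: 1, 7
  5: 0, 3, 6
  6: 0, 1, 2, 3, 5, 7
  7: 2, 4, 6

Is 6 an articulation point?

Yes

Deleting 6 raises the number of components from 1 to 2, so 6 is a cut vertex.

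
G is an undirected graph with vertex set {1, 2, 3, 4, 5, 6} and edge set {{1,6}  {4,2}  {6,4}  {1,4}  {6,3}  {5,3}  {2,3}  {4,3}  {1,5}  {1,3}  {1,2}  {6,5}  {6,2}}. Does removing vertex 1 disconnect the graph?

Deleting 1 leaves 1 component (was 1) (its neighbors 2, 3, 4, 5, 6 remain connected to each other), so 1 is not a cut vertex.

No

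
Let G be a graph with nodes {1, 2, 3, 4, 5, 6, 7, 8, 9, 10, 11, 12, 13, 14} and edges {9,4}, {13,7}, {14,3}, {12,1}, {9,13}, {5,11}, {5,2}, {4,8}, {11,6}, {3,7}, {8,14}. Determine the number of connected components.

10 is isolated — a component by itself.
Starting from 1 we can reach 1, 12. That is one component of size 2.
Starting from 2 we can reach 2, 5, 6, 11. That is one component of size 4.
Starting from 3 we can reach 3, 4, 7, 8, 9, 13, 14. That is one component of size 7.
Total: 4 components.

4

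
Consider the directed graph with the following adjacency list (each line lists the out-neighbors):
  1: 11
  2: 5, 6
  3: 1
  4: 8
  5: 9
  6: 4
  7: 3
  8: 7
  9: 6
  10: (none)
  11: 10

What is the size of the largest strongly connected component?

1

{4} is an SCC by itself.
{7} is an SCC by itself.
{2} is an SCC by itself.
{3} is an SCC by itself.
{11} is an SCC by itself.
(and 6 more singleton SCCs)
The largest has 1 vertex.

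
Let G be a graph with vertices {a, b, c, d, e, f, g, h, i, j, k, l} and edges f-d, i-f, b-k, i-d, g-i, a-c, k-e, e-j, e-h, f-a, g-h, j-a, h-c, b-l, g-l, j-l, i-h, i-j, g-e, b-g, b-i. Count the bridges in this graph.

0

The edges on the cycle b-k-e-j-i-g-b are not bridges since each lies on that cycle.
Every edge lies on some cycle, so there are no bridges.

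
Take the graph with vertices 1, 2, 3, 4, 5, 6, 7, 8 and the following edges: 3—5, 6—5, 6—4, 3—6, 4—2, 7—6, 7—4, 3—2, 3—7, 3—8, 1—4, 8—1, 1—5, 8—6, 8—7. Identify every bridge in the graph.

none

The edges on the cycle 8-1-5-6-8 are not bridges since each lies on that cycle.
Every edge lies on some cycle, so there are no bridges.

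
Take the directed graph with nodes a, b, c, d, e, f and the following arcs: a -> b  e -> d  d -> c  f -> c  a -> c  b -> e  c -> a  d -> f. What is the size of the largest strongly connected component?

6

{a, b, c, d, e, f} are all mutually reachable — one SCC of size 6.
The largest has 6 vertices.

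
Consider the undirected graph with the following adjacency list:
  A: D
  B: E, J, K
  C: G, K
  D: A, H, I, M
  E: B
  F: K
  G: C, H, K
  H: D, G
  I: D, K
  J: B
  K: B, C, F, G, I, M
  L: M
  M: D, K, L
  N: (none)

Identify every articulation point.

B, D, K, M

Removing B increases the component count from 2 to 4, so B is a cut vertex.
Removing D increases the component count from 2 to 3, so D is a cut vertex.
Removing K increases the component count from 2 to 4, so K is a cut vertex.
Likewise M is a cut vertex.
By contrast removing E leaves 2 components; it is not a cut vertex. No other vertex is a cut vertex either.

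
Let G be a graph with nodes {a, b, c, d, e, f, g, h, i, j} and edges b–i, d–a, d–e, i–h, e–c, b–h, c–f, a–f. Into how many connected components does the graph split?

g is isolated — a component by itself.
j is isolated — a component by itself.
Starting from b we can reach b, h, i. That is one component of size 3.
Starting from a we can reach a, c, d, e, f. That is one component of size 5.
Total: 4 components.

4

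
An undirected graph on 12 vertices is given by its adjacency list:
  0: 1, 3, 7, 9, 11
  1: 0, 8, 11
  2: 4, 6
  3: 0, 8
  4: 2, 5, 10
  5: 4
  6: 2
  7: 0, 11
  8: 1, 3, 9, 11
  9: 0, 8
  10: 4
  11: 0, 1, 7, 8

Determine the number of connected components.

2

Starting from 2 we can reach 2, 4, 5, 6, 10. That is one component of size 5.
Starting from 0 we can reach 0, 1, 3, 7, 8, 9, 11. That is one component of size 7.
Total: 2 components.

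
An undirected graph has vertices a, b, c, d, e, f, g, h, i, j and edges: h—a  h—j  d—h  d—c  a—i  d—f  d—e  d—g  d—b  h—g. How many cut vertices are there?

3

Removing a increases the component count from 1 to 2, so a is a cut vertex.
Removing d increases the component count from 1 to 5, so d is a cut vertex.
Removing h increases the component count from 1 to 3, so h is a cut vertex.
By contrast removing i leaves 1 component; it is not a cut vertex. No other vertex is a cut vertex either.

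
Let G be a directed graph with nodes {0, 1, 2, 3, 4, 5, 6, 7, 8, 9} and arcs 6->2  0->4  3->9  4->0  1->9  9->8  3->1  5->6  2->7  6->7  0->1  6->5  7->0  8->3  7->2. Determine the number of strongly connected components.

4

{1, 3, 8, 9} are all mutually reachable — one SCC of size 4.
{2, 7} are all mutually reachable — one SCC of size 2.
{5, 6} are all mutually reachable — one SCC of size 2.
{0, 4} are all mutually reachable — one SCC of size 2.
That gives 4 strongly connected components.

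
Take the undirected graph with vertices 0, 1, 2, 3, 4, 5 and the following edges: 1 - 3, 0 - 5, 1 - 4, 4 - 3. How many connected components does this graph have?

3

2 is isolated — a component by itself.
Starting from 0 we can reach 0, 5. That is one component of size 2.
Starting from 1 we can reach 1, 3, 4. That is one component of size 3.
Total: 3 components.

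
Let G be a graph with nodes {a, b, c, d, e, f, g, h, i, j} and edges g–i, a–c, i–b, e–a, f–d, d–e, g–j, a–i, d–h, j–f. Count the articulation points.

Removing a increases the component count from 1 to 2, so a is a cut vertex.
Removing d increases the component count from 1 to 2, so d is a cut vertex.
Removing i increases the component count from 1 to 2, so i is a cut vertex.
By contrast removing f leaves 1 component; it is not a cut vertex. No other vertex is a cut vertex either.

3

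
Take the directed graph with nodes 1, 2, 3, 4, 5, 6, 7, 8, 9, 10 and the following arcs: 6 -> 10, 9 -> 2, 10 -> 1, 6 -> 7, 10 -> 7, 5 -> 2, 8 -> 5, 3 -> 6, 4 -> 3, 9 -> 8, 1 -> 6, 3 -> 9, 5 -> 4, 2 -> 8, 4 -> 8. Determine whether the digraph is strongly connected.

There is no directed path from 7 to 1, so the graph is not strongly connected.

No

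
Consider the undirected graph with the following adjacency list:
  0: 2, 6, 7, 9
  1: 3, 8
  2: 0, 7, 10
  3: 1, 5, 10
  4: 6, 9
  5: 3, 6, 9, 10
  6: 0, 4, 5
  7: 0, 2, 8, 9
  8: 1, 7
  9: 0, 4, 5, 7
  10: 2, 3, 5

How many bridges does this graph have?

0

The edges on the cycle 9-5-3-1-8-7-9 are not bridges since each lies on that cycle.
Every edge lies on some cycle, so there are no bridges.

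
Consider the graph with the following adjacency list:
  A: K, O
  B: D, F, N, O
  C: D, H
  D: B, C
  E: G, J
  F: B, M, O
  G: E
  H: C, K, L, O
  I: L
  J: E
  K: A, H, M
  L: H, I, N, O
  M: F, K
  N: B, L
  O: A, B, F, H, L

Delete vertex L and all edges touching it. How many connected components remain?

3

With L gone, the remaining components are: {I}; {E, G, J}; {A, B, C, D, F, H, K, M, N, O}.
That is 3 components.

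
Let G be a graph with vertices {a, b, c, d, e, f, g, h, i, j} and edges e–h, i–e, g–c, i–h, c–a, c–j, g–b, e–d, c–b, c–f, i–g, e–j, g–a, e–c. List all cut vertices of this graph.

c, e

Removing c increases the component count from 1 to 2, so c is a cut vertex.
Removing e increases the component count from 1 to 2, so e is a cut vertex.
By contrast removing f leaves 1 component; it is not a cut vertex. No other vertex is a cut vertex either.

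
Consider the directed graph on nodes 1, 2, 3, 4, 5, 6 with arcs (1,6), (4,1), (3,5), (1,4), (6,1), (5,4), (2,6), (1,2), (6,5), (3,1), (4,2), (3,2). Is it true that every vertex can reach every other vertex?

There is no directed path from 1 to 3, so the graph is not strongly connected.

No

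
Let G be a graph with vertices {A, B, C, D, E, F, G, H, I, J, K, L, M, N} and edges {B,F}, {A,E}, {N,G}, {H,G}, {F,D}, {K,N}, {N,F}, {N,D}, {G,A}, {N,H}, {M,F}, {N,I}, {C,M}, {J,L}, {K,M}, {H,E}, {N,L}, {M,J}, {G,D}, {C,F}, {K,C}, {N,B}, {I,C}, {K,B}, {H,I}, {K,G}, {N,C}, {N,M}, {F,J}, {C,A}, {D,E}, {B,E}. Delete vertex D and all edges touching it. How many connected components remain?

With D gone, the remaining components are: {A, B, C, E, F, G, H, I, J, K, L, M, N}.
That is 1 component.

1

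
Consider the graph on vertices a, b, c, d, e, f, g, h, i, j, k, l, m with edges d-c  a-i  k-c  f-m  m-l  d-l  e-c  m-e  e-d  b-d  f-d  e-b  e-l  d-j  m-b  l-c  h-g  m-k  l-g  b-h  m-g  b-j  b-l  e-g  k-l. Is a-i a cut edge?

Yes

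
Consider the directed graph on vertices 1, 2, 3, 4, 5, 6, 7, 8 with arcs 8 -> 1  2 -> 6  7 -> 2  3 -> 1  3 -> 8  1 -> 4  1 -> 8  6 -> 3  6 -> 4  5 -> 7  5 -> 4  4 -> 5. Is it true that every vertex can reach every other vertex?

From 7 we can reach every vertex (1, 2, 3, 4, 5, 6, 7, 8), and every vertex can reach 7 (1, 2, 3, 4, 5, 6, 7, 8). So the whole graph is one strongly connected component.

Yes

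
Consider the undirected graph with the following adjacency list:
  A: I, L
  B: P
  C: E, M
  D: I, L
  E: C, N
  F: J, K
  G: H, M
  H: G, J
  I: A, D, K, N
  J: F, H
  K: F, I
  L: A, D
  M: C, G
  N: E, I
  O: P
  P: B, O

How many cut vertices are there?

Removing I increases the component count from 2 to 3, so I is a cut vertex.
Removing P increases the component count from 2 to 3, so P is a cut vertex.
By contrast removing A leaves 2 components; it is not a cut vertex. No other vertex is a cut vertex either.

2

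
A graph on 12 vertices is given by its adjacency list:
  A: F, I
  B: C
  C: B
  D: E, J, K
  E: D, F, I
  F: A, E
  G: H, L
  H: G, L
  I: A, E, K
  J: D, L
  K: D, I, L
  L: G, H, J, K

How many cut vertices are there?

Removing L increases the component count from 2 to 3, so L is a cut vertex.
By contrast removing B leaves 2 components; it is not a cut vertex. No other vertex is a cut vertex either.

1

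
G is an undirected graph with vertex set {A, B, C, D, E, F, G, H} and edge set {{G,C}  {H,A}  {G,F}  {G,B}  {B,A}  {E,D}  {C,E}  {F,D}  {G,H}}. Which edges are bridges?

The edges on the cycle G-C-E-D-F-G are not bridges since each lies on that cycle.
Every edge lies on some cycle, so there are no bridges.

none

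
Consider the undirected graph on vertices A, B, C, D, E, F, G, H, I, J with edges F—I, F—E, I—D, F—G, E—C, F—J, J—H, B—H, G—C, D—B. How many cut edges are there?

The edges on the cycle F-I-D-B-H-J-F are not bridges since each lies on that cycle.
Every edge lies on some cycle, so there are no bridges.

0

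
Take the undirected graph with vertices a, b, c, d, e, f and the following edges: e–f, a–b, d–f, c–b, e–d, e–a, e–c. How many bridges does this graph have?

The edges on the cycle e-d-f-e are not bridges since each lies on that cycle.
Every edge lies on some cycle, so there are no bridges.

0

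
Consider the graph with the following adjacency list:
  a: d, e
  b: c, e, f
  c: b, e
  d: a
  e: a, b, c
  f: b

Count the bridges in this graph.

The edges on the cycle e-c-b-e are not bridges since each lies on that cycle.
But removing a-d disconnects a from d; removing b-f disconnects b from f; removing e-a disconnects e from a — these are bridges.
That makes 3 bridges.

3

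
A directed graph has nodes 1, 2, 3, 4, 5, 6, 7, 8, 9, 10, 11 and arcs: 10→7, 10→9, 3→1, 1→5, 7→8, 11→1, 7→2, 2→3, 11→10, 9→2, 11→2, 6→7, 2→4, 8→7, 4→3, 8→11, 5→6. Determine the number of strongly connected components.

1

{1, 2, 3, 4, 5, 6, 7, 8, 9, 10, 11} are all mutually reachable — one SCC of size 11.
That gives 1 strongly connected component.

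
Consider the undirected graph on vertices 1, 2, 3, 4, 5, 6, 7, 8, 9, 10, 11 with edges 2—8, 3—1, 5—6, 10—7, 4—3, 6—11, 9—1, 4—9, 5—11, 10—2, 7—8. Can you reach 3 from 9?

From 9 we can reach 1, 3, 4, 9, which includes 3.

Yes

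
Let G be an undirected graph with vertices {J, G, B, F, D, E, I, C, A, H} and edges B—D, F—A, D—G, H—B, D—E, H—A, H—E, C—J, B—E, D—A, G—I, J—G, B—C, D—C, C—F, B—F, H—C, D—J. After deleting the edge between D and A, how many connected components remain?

1

D and A are still connected via D-B-H-A, so the component count stays at 1.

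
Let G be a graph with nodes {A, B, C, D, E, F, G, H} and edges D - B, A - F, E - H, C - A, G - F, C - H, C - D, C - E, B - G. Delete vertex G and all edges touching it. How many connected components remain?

1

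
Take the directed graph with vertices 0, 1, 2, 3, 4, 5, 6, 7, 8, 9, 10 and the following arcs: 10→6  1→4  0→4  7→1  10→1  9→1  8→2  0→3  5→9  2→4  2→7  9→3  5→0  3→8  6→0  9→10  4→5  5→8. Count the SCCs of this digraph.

1

{0, 1, 2, 3, 4, 5, 6, 7, 8, 9, 10} are all mutually reachable — one SCC of size 11.
That gives 1 strongly connected component.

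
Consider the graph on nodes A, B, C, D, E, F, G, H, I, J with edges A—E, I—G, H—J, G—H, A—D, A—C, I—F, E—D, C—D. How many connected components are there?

3

B is isolated — a component by itself.
Starting from A we can reach A, C, D, E. That is one component of size 4.
Starting from F we can reach F, G, H, I, J. That is one component of size 5.
Total: 3 components.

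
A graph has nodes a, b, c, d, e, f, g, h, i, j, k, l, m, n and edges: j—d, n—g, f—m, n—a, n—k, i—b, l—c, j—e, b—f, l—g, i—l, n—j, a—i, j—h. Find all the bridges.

b-f, b-i, c-l, d-j, e-j, f-m, h-j, j-n, k-n

The edges on the cycle n-a-i-l-g-n are not bridges since each lies on that cycle.
But removing b—i disconnects b from i; removing e—j disconnects e from j; removing b—f disconnects b from f; removing n—j disconnects n from j — these are bridges.
In total 9 edges are bridges.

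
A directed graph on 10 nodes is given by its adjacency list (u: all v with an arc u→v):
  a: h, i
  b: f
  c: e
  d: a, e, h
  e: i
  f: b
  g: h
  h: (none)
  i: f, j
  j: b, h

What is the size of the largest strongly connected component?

2

{b, f} are all mutually reachable — one SCC of size 2.
{e} is an SCC by itself.
{d} is an SCC by itself.
{i} is an SCC by itself.
{a} is an SCC by itself.
(and 4 more singleton SCCs)
The largest has 2 vertices.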